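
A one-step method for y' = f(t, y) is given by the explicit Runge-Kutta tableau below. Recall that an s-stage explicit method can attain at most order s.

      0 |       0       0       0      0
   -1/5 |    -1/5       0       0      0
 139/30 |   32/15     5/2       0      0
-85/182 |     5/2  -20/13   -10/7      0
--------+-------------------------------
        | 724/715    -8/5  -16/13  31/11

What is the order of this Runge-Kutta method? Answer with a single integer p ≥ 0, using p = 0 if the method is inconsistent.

1

b = (724/715, -8/5, -16/13, 31/11)
c = (0, -1/5, 139/30, -85/182)
Ac = (0, 0, -1/2, -1723/273)
Σ b_i: 724/715·1 + (-8/5)·1 + (-16/13)·1 + 31/11·1 = 1 ✓
b·c: (-8/5)·(-1/5) + (-16/13)·139/30 + 31/11·(-85/182) = -1005817/150150 ≠ 1/2 ⇒ order 1.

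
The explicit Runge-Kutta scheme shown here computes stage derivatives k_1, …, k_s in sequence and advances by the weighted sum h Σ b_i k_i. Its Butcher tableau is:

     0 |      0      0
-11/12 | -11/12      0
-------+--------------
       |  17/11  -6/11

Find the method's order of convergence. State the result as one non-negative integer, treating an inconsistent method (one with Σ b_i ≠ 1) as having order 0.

b = (17/11, -6/11)
c = (0, -11/12)
Σ b_i: 17/11·1 + (-6/11)·1 = 1 ✓
b·c: (-6/11)·(-11/12) = 1/2 ✓; 2 stages ⇒ order 2.

2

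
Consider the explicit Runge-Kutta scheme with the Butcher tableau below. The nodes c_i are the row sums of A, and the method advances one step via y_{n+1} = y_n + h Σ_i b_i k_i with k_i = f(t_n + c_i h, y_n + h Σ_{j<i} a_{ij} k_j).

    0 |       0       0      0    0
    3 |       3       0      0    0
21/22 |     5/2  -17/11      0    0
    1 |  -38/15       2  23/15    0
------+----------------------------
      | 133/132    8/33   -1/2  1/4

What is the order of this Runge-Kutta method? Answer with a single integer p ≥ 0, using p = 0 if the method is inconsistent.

b = (133/132, 8/33, -1/2, 1/4)
c = (0, 3, 21/22, 1)
Ac = (0, 0, -51/11, 821/110)
Σ b_i: 133/132·1 + 8/33·1 + (-1/2)·1 + 1/4·1 = 1 ✓
b·c: 8/33·3 + (-1/2)·21/22 + 1/4·1 = 1/2 ✓
b·c²: 8/33·9 + (-1/2)·441/484 + 1/4·1 = 1913/968 ≠ 1/3 ⇒ order 2.
b·Ac: (-1/2)·(-51/11) + 1/4·821/110 = 1841/440 ≠ 1/6

2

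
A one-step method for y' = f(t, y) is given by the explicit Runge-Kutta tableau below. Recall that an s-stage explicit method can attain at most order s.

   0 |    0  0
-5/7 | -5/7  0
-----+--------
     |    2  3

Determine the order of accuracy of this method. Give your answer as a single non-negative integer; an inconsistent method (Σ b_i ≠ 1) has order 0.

0

b = (2, 3)
c = (0, -5/7)
Σ b_i: 2·1 + 3·1 = 5 ≠ 1 ⇒ order 0.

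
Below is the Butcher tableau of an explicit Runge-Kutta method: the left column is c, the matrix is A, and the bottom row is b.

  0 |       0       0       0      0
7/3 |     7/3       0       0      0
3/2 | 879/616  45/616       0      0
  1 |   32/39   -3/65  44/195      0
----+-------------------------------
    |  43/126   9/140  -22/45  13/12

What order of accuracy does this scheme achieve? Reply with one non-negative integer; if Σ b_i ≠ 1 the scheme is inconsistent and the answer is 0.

b = (43/126, 9/140, -22/45, 13/12)
c = (0, 7/3, 3/2, 1)
Ac = (0, 0, 15/88, 3/13)
Σ b_i: 43/126·1 + 9/140·1 + (-22/45)·1 + 13/12·1 = 1 ✓
b·c: 9/140·7/3 + (-22/45)·3/2 + 13/12·1 = 1/2 ✓
b·c²: 9/140·49/9 + (-22/45)·9/4 + 13/12·1 = 1/3 ✓
b·Ac: (-22/45)·15/88 + 13/12·3/13 = 1/6 ✓
b·c³: 9/140·343/27 + (-22/45)·27/8 + 13/12·1 = 1/4 ✓
b·(c∘Ac): (-22/45)·45/176 + 13/12·3/13 = 1/8 ✓
b·Ac²: (-22/45)·35/88 + 13/12·10/39 = 1/12 ✓
b·A²c: 13/12·1/26 = 1/24 ✓; 4 stages ⇒ order 4.

4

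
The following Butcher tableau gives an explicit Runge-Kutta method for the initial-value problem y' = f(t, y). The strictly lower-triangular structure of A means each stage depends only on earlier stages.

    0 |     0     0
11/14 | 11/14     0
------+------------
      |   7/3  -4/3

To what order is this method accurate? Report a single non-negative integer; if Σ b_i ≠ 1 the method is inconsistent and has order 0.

b = (7/3, -4/3)
c = (0, 11/14)
Σ b_i: 7/3·1 + (-4/3)·1 = 1 ✓
b·c: (-4/3)·11/14 = -22/21 ≠ 1/2 ⇒ order 1.

1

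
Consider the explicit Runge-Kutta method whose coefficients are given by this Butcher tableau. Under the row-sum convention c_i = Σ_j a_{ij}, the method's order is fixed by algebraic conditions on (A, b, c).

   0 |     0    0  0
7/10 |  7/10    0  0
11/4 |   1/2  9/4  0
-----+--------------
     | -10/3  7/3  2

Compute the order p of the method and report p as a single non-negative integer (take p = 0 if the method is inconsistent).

b = (-10/3, 7/3, 2)
c = (0, 7/10, 11/4)
Ac = (0, 0, 63/40)
Σ b_i: (-10/3)·1 + 7/3·1 + 2·1 = 1 ✓
b·c: 7/3·7/10 + 2·11/4 = 107/15 ≠ 1/2 ⇒ order 1.

1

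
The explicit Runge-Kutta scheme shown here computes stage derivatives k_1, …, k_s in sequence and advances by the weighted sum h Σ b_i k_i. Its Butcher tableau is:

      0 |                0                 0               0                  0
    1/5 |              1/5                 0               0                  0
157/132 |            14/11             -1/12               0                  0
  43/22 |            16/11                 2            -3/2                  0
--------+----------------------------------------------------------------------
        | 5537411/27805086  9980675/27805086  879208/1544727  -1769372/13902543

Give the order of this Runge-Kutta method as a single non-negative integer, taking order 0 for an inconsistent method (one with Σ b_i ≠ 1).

3

b = (5537411/27805086, 9980675/27805086, 879208/1544727, -1769372/13902543)
c = (0, 1/5, 157/132, 43/22)
Ac = (0, 0, -1/60, -609/440)
Σ b_i: 5537411/27805086·1 + 9980675/27805086·1 + 879208/1544727·1 + (-1769372/13902543)·1 = 1 ✓
b·c: 9980675/27805086·1/5 + 879208/1544727·157/132 + (-1769372/13902543)·43/22 = 1/2 ✓
b·c²: 9980675/27805086·1/25 + 879208/1544727·24649/17424 + (-1769372/13902543)·1849/484 = 1/3 ✓
b·Ac: 879208/1544727·(-1/60) + (-1769372/13902543)·(-609/440) = 1/6 ✓
b·c³: 9980675/27805086·1/125 + 879208/1544727·3869893/2299968 + (-1769372/13902543)·79507/10648 = 2067282959/201864924360 ≠ 1/4 ⇒ order 3.
b·(c∘Ac): 879208/1544727·(-157/7920) + (-1769372/13902543)·(-26187/9680) = 1018548917/3058559460 ≠ 1/8
b·Ac²: 879208/1544727·(-1/300) + (-1769372/13902543)·(-592993/290400) = 946877773/3670271352 ≠ 1/12
b·A²c: (-1769372/13902543)·1/40 = -442343/139025430 ≠ 1/24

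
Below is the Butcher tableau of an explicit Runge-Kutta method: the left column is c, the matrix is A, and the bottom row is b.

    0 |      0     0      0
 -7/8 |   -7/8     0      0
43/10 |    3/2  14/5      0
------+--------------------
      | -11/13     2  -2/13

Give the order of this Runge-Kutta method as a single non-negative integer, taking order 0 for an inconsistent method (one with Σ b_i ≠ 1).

1

b = (-11/13, 2, -2/13)
c = (0, -7/8, 43/10)
Ac = (0, 0, -49/20)
Σ b_i: (-11/13)·1 + 2·1 + (-2/13)·1 = 1 ✓
b·c: 2·(-7/8) + (-2/13)·43/10 = -627/260 ≠ 1/2 ⇒ order 1.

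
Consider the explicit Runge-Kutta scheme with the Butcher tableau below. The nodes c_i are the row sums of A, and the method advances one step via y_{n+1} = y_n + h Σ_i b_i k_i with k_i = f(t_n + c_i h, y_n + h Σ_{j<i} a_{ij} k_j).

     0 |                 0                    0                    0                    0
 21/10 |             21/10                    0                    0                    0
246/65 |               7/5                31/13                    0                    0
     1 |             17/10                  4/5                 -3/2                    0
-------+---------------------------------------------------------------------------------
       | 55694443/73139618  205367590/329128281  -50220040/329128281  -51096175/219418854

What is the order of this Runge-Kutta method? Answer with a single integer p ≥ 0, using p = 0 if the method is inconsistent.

b = (55694443/73139618, 205367590/329128281, -50220040/329128281, -51096175/219418854)
c = (0, 21/10, 246/65, 1)
Ac = (0, 0, 651/130, -1299/325)
Σ b_i: 55694443/73139618·1 + 205367590/329128281·1 + (-50220040/329128281)·1 + (-51096175/219418854)·1 = 1 ✓
b·c: 205367590/329128281·21/10 + (-50220040/329128281)·246/65 + (-51096175/219418854)·1 = 1/2 ✓
b·c²: 205367590/329128281·441/100 + (-50220040/329128281)·60516/4225 + (-51096175/219418854)·1 = 1/3 ✓
b·Ac: (-50220040/329128281)·651/130 + (-51096175/219418854)·(-1299/325) = 1/6 ✓
b·c³: 205367590/329128281·9261/1000 + (-50220040/329128281)·14886936/274625 + (-51096175/219418854)·1 = -388732345457/142622255100 ≠ 1/4 ⇒ order 3.
b·(c∘Ac): (-50220040/329128281)·80073/4225 + (-51096175/219418854)·(-1299/325) = -717153873/365698090 ≠ 1/8
b·Ac²: (-50220040/329128281)·13671/1300 + (-51096175/219418854)·(-379341/21125) = 12251446817/4754075170 ≠ 1/12
b·A²c: (-51096175/219418854)·(-1953/260) = 511747845/292558472 ≠ 1/24

3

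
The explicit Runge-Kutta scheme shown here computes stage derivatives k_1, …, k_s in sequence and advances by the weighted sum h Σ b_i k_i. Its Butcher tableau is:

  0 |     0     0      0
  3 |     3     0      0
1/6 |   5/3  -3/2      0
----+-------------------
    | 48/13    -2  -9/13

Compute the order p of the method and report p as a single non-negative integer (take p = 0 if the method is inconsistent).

b = (48/13, -2, -9/13)
c = (0, 3, 1/6)
Ac = (0, 0, -9/2)
Σ b_i: 48/13·1 + (-2)·1 + (-9/13)·1 = 1 ✓
b·c: (-2)·3 + (-9/13)·1/6 = -159/26 ≠ 1/2 ⇒ order 1.

1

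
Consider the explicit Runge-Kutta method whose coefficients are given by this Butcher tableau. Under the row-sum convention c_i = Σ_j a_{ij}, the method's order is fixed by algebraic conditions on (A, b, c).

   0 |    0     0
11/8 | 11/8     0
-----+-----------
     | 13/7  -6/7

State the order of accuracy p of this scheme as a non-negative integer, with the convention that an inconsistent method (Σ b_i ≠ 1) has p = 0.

1

b = (13/7, -6/7)
c = (0, 11/8)
Σ b_i: 13/7·1 + (-6/7)·1 = 1 ✓
b·c: (-6/7)·11/8 = -33/28 ≠ 1/2 ⇒ order 1.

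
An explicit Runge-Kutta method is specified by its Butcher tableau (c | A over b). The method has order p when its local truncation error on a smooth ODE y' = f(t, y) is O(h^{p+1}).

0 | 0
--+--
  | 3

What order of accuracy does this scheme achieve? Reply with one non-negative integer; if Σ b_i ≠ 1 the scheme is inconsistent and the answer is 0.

0

b = (3)
c = (0)
Σ b_i: 3·1 = 3 ≠ 1 ⇒ order 0.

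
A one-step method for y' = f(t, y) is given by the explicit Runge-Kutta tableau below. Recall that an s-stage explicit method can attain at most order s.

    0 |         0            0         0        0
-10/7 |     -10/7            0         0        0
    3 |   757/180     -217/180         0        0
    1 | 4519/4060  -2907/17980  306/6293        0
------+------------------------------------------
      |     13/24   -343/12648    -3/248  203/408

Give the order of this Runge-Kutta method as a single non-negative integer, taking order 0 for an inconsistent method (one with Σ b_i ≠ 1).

4

b = (13/24, -343/12648, -3/248, 203/408)
c = (0, -10/7, 3, 1)
Ac = (0, 0, 31/18, 153/406)
Σ b_i: 13/24·1 + (-343/12648)·1 + (-3/248)·1 + 203/408·1 = 1 ✓
b·c: (-343/12648)·(-10/7) + (-3/248)·3 + 203/408·1 = 1/2 ✓
b·c²: (-343/12648)·100/49 + (-3/248)·9 + 203/408·1 = 1/3 ✓
b·Ac: (-3/248)·31/18 + 203/408·153/406 = 1/6 ✓
b·c³: (-343/12648)·(-1000/343) + (-3/248)·27 + 203/408·1 = 1/4 ✓
b·(c∘Ac): (-3/248)·31/6 + 203/408·153/406 = 1/8 ✓
b·Ac²: (-3/248)·(-155/63) + 203/408·153/1421 = 1/12 ✓
b·A²c: 203/408·17/203 = 1/24 ✓; 4 stages ⇒ order 4.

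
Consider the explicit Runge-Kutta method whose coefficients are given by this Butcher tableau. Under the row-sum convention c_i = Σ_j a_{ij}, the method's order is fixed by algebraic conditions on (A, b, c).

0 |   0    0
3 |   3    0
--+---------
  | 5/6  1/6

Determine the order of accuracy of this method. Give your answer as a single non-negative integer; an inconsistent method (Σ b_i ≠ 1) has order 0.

b = (5/6, 1/6)
c = (0, 3)
Σ b_i: 5/6·1 + 1/6·1 = 1 ✓
b·c: 1/6·3 = 1/2 ✓; 2 stages ⇒ order 2.

2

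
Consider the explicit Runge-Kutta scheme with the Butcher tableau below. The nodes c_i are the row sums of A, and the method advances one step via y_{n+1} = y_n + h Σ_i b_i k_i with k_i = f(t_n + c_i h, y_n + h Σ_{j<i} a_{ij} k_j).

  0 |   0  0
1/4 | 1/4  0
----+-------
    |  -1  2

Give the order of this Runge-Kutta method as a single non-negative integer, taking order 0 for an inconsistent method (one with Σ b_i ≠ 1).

2

b = (-1, 2)
c = (0, 1/4)
Σ b_i: (-1)·1 + 2·1 = 1 ✓
b·c: 2·1/4 = 1/2 ✓; 2 stages ⇒ order 2.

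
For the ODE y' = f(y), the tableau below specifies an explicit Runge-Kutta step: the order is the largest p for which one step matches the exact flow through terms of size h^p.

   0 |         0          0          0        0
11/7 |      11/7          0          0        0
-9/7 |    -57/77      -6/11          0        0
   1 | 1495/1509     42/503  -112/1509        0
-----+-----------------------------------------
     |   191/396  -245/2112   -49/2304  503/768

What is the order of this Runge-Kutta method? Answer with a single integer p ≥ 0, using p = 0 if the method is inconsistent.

4

b = (191/396, -245/2112, -49/2304, 503/768)
c = (0, 11/7, -9/7, 1)
Ac = (0, 0, -6/7, 114/503)
Σ b_i: 191/396·1 + (-245/2112)·1 + (-49/2304)·1 + 503/768·1 = 1 ✓
b·c: (-245/2112)·11/7 + (-49/2304)·(-9/7) + 503/768·1 = 1/2 ✓
b·c²: (-245/2112)·121/49 + (-49/2304)·81/49 + 503/768·1 = 1/3 ✓
b·Ac: (-49/2304)·(-6/7) + 503/768·114/503 = 1/6 ✓
b·c³: (-245/2112)·1331/343 + (-49/2304)·(-729/343) + 503/768·1 = 1/4 ✓
b·(c∘Ac): (-49/2304)·54/49 + 503/768·114/503 = 1/8 ✓
b·Ac²: (-49/2304)·(-66/49) + 503/768·42/503 = 1/12 ✓
b·A²c: 503/768·32/503 = 1/24 ✓; 4 stages ⇒ order 4.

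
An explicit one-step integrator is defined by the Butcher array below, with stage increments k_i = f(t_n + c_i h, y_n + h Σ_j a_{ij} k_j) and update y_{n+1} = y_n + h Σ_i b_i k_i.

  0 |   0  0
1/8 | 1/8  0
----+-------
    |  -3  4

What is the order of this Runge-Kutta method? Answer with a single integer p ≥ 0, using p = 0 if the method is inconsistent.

b = (-3, 4)
c = (0, 1/8)
Σ b_i: (-3)·1 + 4·1 = 1 ✓
b·c: 4·1/8 = 1/2 ✓; 2 stages ⇒ order 2.

2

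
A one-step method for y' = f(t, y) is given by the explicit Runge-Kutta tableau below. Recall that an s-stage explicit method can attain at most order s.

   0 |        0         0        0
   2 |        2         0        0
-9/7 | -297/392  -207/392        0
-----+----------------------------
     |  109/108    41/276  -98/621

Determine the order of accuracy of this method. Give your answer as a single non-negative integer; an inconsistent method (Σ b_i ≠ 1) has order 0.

3

b = (109/108, 41/276, -98/621)
c = (0, 2, -9/7)
Ac = (0, 0, -207/196)
Σ b_i: 109/108·1 + 41/276·1 + (-98/621)·1 = 1 ✓
b·c: 41/276·2 + (-98/621)·(-9/7) = 1/2 ✓
b·c²: 41/276·4 + (-98/621)·81/49 = 1/3 ✓
b·Ac: (-98/621)·(-207/196) = 1/6 ✓; 3 stages ⇒ order 3.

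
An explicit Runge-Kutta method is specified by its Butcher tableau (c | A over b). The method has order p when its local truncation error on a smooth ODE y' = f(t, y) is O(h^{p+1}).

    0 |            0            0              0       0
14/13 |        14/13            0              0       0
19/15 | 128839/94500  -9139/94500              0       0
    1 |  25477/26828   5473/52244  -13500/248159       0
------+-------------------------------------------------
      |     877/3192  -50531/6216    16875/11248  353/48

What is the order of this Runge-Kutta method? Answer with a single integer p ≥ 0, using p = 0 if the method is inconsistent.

b = (877/3192, -50531/6216, 16875/11248, 353/48)
c = (0, 14/13, 19/15, 1)
Ac = (0, 0, -703/6750, 31/706)
Σ b_i: 877/3192·1 + (-50531/6216)·1 + 16875/11248·1 + 353/48·1 = 1 ✓
b·c: (-50531/6216)·14/13 + 16875/11248·19/15 + 353/48·1 = 1/2 ✓
b·c²: (-50531/6216)·196/169 + 16875/11248·361/225 + 353/48·1 = 1/3 ✓
b·Ac: 16875/11248·(-703/6750) + 353/48·31/706 = 1/6 ✓
b·c³: (-50531/6216)·2744/2197 + 16875/11248·6859/3375 + 353/48·1 = 1/4 ✓
b·(c∘Ac): 16875/11248·(-13357/101250) + 353/48·31/706 = 1/8 ✓
b·Ac²: 16875/11248·(-4921/43875) + 353/48·157/4589 = 1/12 ✓
b·A²c: 353/48·2/353 = 1/24 ✓; 4 stages ⇒ order 4.

4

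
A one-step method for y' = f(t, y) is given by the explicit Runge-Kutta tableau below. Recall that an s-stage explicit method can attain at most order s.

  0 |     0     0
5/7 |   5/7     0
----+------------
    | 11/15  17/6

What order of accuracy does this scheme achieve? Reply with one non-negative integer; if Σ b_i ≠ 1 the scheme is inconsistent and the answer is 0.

b = (11/15, 17/6)
c = (0, 5/7)
Σ b_i: 11/15·1 + 17/6·1 = 107/30 ≠ 1 ⇒ order 0.

0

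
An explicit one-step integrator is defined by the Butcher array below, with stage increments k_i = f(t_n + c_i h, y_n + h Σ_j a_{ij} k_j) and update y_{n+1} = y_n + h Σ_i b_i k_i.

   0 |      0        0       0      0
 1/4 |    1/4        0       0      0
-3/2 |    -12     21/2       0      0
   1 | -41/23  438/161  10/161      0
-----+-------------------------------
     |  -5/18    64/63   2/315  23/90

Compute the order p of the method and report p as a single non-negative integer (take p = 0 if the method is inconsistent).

4

b = (-5/18, 64/63, 2/315, 23/90)
c = (0, 1/4, -3/2, 1)
Ac = (0, 0, 21/8, 27/46)
Σ b_i: (-5/18)·1 + 64/63·1 + 2/315·1 + 23/90·1 = 1 ✓
b·c: 64/63·1/4 + 2/315·(-3/2) + 23/90·1 = 1/2 ✓
b·c²: 64/63·1/16 + 2/315·9/4 + 23/90·1 = 1/3 ✓
b·Ac: 2/315·21/8 + 23/90·27/46 = 1/6 ✓
b·c³: 64/63·1/64 + 2/315·(-27/8) + 23/90·1 = 1/4 ✓
b·(c∘Ac): 2/315·(-63/16) + 23/90·27/46 = 1/8 ✓
b·Ac²: 2/315·21/32 + 23/90·57/184 = 1/12 ✓
b·A²c: 23/90·15/92 = 1/24 ✓; 4 stages ⇒ order 4.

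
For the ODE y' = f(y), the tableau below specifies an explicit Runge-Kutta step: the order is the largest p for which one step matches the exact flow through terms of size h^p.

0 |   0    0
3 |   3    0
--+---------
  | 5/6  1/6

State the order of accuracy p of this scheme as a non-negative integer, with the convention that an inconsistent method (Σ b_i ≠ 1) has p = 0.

b = (5/6, 1/6)
c = (0, 3)
Σ b_i: 5/6·1 + 1/6·1 = 1 ✓
b·c: 1/6·3 = 1/2 ✓; 2 stages ⇒ order 2.

2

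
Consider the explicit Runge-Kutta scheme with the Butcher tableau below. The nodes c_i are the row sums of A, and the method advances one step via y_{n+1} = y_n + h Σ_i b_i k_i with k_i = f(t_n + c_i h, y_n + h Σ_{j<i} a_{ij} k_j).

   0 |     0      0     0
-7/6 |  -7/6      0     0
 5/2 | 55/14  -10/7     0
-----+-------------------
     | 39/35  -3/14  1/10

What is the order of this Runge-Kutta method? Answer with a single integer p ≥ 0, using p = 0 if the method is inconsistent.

3

b = (39/35, -3/14, 1/10)
c = (0, -7/6, 5/2)
Ac = (0, 0, 5/3)
Σ b_i: 39/35·1 + (-3/14)·1 + 1/10·1 = 1 ✓
b·c: (-3/14)·(-7/6) + 1/10·5/2 = 1/2 ✓
b·c²: (-3/14)·49/36 + 1/10·25/4 = 1/3 ✓
b·Ac: 1/10·5/3 = 1/6 ✓; 3 stages ⇒ order 3.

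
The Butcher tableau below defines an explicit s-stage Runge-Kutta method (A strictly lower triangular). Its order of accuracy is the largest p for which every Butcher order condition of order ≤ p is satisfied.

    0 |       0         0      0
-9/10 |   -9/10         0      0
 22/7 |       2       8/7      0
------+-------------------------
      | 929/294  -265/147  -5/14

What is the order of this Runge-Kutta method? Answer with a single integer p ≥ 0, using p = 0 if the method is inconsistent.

2

b = (929/294, -265/147, -5/14)
c = (0, -9/10, 22/7)
Ac = (0, 0, -36/35)
Σ b_i: 929/294·1 + (-265/147)·1 + (-5/14)·1 = 1 ✓
b·c: (-265/147)·(-9/10) + (-5/14)·22/7 = 1/2 ✓
b·c²: (-265/147)·81/100 + (-5/14)·484/49 = -34217/6860 ≠ 1/3 ⇒ order 2.
b·Ac: (-5/14)·(-36/35) = 18/49 ≠ 1/6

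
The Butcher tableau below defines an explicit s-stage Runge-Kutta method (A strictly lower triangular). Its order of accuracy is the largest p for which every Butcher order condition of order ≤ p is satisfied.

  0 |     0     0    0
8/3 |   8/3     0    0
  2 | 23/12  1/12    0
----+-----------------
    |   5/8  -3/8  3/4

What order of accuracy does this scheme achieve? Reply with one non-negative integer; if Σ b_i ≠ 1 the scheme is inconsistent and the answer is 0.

3

b = (5/8, -3/8, 3/4)
c = (0, 8/3, 2)
Ac = (0, 0, 2/9)
Σ b_i: 5/8·1 + (-3/8)·1 + 3/4·1 = 1 ✓
b·c: (-3/8)·8/3 + 3/4·2 = 1/2 ✓
b·c²: (-3/8)·64/9 + 3/4·4 = 1/3 ✓
b·Ac: 3/4·2/9 = 1/6 ✓; 3 stages ⇒ order 3.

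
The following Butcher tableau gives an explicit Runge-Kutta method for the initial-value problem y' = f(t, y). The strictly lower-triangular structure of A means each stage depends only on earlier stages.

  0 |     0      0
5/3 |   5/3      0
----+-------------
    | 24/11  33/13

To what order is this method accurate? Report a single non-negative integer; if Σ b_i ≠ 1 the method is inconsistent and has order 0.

0

b = (24/11, 33/13)
c = (0, 5/3)
Σ b_i: 24/11·1 + 33/13·1 = 675/143 ≠ 1 ⇒ order 0.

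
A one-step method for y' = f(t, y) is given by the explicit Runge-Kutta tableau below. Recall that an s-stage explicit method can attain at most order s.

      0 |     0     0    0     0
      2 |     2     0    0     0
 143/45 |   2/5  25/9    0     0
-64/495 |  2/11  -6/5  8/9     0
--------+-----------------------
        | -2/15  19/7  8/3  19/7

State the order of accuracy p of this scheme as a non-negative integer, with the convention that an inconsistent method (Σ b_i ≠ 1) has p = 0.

0

b = (-2/15, 19/7, 8/3, 19/7)
c = (0, 2, 143/45, -64/495)
Ac = (0, 0, 50/9, 172/405)
Σ b_i: (-2/15)·1 + 19/7·1 + 8/3·1 + 19/7·1 = 836/105 ≠ 1 ⇒ order 0.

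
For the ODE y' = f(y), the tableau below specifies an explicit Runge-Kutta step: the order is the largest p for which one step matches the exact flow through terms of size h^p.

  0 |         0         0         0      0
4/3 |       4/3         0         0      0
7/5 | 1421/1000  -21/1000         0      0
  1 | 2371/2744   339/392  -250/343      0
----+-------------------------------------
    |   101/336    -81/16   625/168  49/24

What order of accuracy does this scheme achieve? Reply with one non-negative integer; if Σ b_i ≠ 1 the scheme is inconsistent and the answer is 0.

b = (101/336, -81/16, 625/168, 49/24)
c = (0, 4/3, 7/5, 1)
Ac = (0, 0, -7/250, 13/98)
Σ b_i: 101/336·1 + (-81/16)·1 + 625/168·1 + 49/24·1 = 1 ✓
b·c: (-81/16)·4/3 + 625/168·7/5 + 49/24·1 = 1/2 ✓
b·c²: (-81/16)·16/9 + 625/168·49/25 + 49/24·1 = 1/3 ✓
b·Ac: 625/168·(-7/250) + 49/24·13/98 = 1/6 ✓
b·c³: (-81/16)·64/27 + 625/168·343/125 + 49/24·1 = 1/4 ✓
b·(c∘Ac): 625/168·(-49/1250) + 49/24·13/98 = 1/8 ✓
b·Ac²: 625/168·(-14/375) + 49/24·16/147 = 1/12 ✓
b·A²c: 49/24·1/49 = 1/24 ✓; 4 stages ⇒ order 4.

4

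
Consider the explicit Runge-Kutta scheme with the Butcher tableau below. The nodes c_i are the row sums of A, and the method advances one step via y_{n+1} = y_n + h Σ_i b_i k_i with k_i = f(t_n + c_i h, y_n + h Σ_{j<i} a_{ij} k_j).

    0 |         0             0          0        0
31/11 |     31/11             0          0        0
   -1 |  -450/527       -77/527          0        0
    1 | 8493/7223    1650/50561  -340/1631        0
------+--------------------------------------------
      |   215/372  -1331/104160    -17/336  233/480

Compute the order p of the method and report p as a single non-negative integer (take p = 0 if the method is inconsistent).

b = (215/372, -1331/104160, -17/336, 233/480)
c = (0, 31/11, -1, 1)
Ac = (0, 0, -7/17, 70/233)
Σ b_i: 215/372·1 + (-1331/104160)·1 + (-17/336)·1 + 233/480·1 = 1 ✓
b·c: (-1331/104160)·31/11 + (-17/336)·(-1) + 233/480·1 = 1/2 ✓
b·c²: (-1331/104160)·961/121 + (-17/336)·1 + 233/480·1 = 1/3 ✓
b·Ac: (-17/336)·(-7/17) + 233/480·70/233 = 1/6 ✓
b·c³: (-1331/104160)·29791/1331 + (-17/336)·(-1) + 233/480·1 = 1/4 ✓
b·(c∘Ac): (-17/336)·7/17 + 233/480·70/233 = 1/8 ✓
b·Ac²: (-17/336)·(-217/187) + 233/480·130/2563 = 1/12 ✓
b·A²c: 233/480·20/233 = 1/24 ✓; 4 stages ⇒ order 4.

4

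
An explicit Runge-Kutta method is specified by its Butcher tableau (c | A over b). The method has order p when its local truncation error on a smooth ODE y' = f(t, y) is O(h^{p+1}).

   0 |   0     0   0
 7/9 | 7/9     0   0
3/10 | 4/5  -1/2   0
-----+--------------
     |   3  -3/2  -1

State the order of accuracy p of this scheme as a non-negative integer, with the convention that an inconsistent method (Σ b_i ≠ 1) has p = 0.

0

b = (3, -3/2, -1)
c = (0, 7/9, 3/10)
Ac = (0, 0, -7/18)
Σ b_i: 3·1 + (-3/2)·1 + (-1)·1 = 1/2 ≠ 1 ⇒ order 0.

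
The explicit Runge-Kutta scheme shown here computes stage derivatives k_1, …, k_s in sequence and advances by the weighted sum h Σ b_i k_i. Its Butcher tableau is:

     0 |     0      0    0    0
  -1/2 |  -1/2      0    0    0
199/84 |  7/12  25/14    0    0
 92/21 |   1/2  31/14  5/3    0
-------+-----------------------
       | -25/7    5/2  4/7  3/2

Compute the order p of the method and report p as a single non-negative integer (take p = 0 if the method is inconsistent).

b = (-25/7, 5/2, 4/7, 3/2)
c = (0, -1/2, 199/84, 92/21)
Ac = (0, 0, -25/28, 179/63)
Σ b_i: (-25/7)·1 + 5/2·1 + 4/7·1 + 3/2·1 = 1 ✓
b·c: 5/2·(-1/2) + 4/7·199/84 + 3/2·92/21 = 3925/588 ≠ 1/2 ⇒ order 1.

1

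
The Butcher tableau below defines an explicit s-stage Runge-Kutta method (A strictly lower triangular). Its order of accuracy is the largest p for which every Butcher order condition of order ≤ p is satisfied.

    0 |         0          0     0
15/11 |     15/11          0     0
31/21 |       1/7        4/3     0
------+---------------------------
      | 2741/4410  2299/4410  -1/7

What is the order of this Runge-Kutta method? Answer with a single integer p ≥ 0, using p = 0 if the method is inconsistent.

2

b = (2741/4410, 2299/4410, -1/7)
c = (0, 15/11, 31/21)
Ac = (0, 0, 20/11)
Σ b_i: 2741/4410·1 + 2299/4410·1 + (-1/7)·1 = 1 ✓
b·c: 2299/4410·15/11 + (-1/7)·31/21 = 1/2 ✓
b·c²: 2299/4410·225/121 + (-1/7)·961/441 = 4063/6174 ≠ 1/3 ⇒ order 2.
b·Ac: (-1/7)·20/11 = -20/77 ≠ 1/6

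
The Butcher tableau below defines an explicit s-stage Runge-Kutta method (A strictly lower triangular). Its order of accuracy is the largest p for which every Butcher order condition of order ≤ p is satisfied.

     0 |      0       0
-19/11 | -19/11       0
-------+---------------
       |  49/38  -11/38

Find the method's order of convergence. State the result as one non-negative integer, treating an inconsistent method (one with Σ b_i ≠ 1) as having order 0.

b = (49/38, -11/38)
c = (0, -19/11)
Σ b_i: 49/38·1 + (-11/38)·1 = 1 ✓
b·c: (-11/38)·(-19/11) = 1/2 ✓; 2 stages ⇒ order 2.

2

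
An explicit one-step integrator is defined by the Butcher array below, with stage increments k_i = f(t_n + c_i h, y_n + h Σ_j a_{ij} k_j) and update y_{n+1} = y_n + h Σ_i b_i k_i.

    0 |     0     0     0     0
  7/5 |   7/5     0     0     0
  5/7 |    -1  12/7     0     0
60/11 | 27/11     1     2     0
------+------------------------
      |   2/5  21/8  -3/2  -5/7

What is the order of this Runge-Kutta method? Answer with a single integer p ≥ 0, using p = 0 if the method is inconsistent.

b = (2/5, 21/8, -3/2, -5/7)
c = (0, 7/5, 5/7, 60/11)
Ac = (0, 0, 12/5, 99/35)
Σ b_i: 2/5·1 + 21/8·1 + (-3/2)·1 + (-5/7)·1 = 227/280 ≠ 1 ⇒ order 0.

0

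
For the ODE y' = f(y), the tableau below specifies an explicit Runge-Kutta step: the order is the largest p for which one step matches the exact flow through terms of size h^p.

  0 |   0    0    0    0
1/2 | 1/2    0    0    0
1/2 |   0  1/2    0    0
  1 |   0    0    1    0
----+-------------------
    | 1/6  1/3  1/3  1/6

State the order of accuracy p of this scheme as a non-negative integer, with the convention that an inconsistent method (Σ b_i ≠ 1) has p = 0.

b = (1/6, 1/3, 1/3, 1/6)
c = (0, 1/2, 1/2, 1)
Ac = (0, 0, 1/4, 1/2)
Σ b_i: 1/6·1 + 1/3·1 + 1/3·1 + 1/6·1 = 1 ✓
b·c: 1/3·1/2 + 1/3·1/2 + 1/6·1 = 1/2 ✓
b·c²: 1/3·1/4 + 1/3·1/4 + 1/6·1 = 1/3 ✓
b·Ac: 1/3·1/4 + 1/6·1/2 = 1/6 ✓
b·c³: 1/3·1/8 + 1/3·1/8 + 1/6·1 = 1/4 ✓
b·(c∘Ac): 1/3·1/8 + 1/6·1/2 = 1/8 ✓
b·Ac²: 1/3·1/8 + 1/6·1/4 = 1/12 ✓
b·A²c: 1/6·1/4 = 1/24 ✓; 4 stages ⇒ order 4.

4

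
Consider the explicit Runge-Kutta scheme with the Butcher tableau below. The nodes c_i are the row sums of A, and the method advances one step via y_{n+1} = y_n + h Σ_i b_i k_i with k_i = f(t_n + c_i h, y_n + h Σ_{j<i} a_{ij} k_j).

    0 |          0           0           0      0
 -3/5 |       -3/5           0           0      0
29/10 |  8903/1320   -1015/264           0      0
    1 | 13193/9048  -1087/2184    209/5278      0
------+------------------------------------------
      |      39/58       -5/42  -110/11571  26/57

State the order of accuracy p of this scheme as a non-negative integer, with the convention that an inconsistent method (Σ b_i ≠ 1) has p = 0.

4

b = (39/58, -5/42, -110/11571, 26/57)
c = (0, -3/5, 29/10, 1)
Ac = (0, 0, 203/88, 43/104)
Σ b_i: 39/58·1 + (-5/42)·1 + (-110/11571)·1 + 26/57·1 = 1 ✓
b·c: (-5/42)·(-3/5) + (-110/11571)·29/10 + 26/57·1 = 1/2 ✓
b·c²: (-5/42)·9/25 + (-110/11571)·841/100 + 26/57·1 = 1/3 ✓
b·Ac: (-110/11571)·203/88 + 26/57·43/104 = 1/6 ✓
b·c³: (-5/42)·(-27/125) + (-110/11571)·24389/1000 + 26/57·1 = 1/4 ✓
b·(c∘Ac): (-110/11571)·5887/880 + 26/57·43/104 = 1/8 ✓
b·Ac²: (-110/11571)·(-609/440) + 26/57·2/13 = 1/12 ✓
b·A²c: 26/57·19/208 = 1/24 ✓; 4 stages ⇒ order 4.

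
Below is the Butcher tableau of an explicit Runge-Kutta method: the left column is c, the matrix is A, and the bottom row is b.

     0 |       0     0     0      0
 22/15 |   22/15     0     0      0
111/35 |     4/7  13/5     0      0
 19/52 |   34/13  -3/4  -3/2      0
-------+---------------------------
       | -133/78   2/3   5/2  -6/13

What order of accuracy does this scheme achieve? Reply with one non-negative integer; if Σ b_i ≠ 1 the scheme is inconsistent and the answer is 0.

b = (-133/78, 2/3, 5/2, -6/13)
c = (0, 22/15, 111/35, 19/52)
Ac = (0, 0, 286/75, -41/7)
Σ b_i: (-133/78)·1 + 2/3·1 + 5/2·1 + (-6/13)·1 = 1 ✓
b·c: 2/3·22/15 + 5/2·111/35 + (-6/13)·19/52 = 465152/53235 ≠ 1/2 ⇒ order 1.

1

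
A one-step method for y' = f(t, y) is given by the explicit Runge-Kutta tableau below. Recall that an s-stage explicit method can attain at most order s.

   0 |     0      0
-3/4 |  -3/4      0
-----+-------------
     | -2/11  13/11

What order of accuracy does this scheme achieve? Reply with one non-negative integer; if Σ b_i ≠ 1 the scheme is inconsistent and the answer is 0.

1

b = (-2/11, 13/11)
c = (0, -3/4)
Σ b_i: (-2/11)·1 + 13/11·1 = 1 ✓
b·c: 13/11·(-3/4) = -39/44 ≠ 1/2 ⇒ order 1.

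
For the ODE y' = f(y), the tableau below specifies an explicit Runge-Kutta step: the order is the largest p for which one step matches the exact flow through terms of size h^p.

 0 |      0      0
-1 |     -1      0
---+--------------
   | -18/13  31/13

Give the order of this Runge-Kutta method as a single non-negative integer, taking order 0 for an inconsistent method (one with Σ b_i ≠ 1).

b = (-18/13, 31/13)
c = (0, -1)
Σ b_i: (-18/13)·1 + 31/13·1 = 1 ✓
b·c: 31/13·(-1) = -31/13 ≠ 1/2 ⇒ order 1.

1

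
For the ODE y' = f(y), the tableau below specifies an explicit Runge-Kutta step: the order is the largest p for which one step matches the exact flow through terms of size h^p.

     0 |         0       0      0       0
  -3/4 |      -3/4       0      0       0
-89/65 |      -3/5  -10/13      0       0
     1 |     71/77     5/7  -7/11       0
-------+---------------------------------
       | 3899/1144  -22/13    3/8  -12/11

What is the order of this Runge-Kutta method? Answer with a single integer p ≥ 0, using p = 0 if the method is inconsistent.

b = (3899/1144, -22/13, 3/8, -12/11)
c = (0, -3/4, -89/65, 1)
Ac = (0, 0, 15/26, 6719/20020)
Σ b_i: 3899/1144·1 + (-22/13)·1 + 3/8·1 + (-12/11)·1 = 1 ✓
b·c: (-22/13)·(-3/4) + 3/8·(-89/65) + (-12/11)·1 = -1917/5720 ≠ 1/2 ⇒ order 1.

1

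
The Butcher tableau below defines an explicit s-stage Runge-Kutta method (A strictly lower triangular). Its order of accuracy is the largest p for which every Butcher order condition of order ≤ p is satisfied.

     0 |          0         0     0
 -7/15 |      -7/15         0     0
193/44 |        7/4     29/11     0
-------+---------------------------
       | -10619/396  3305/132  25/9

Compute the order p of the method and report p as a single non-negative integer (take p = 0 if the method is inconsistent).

2

b = (-10619/396, 3305/132, 25/9)
c = (0, -7/15, 193/44)
Ac = (0, 0, -203/165)
Σ b_i: (-10619/396)·1 + 3305/132·1 + 25/9·1 = 1 ✓
b·c: 3305/132·(-7/15) + 25/9·193/44 = 1/2 ✓
b·c²: 3305/132·49/225 + 25/9·37249/1936 = 15393491/261360 ≠ 1/3 ⇒ order 2.
b·Ac: 25/9·(-203/165) = -1015/297 ≠ 1/6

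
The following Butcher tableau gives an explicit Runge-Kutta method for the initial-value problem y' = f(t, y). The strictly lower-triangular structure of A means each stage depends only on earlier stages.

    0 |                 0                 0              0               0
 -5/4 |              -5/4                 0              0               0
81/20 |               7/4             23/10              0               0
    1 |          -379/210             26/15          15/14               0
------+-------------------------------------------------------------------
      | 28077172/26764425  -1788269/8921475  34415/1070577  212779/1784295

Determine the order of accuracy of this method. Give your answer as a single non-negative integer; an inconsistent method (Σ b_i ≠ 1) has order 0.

3

b = (28077172/26764425, -1788269/8921475, 34415/1070577, 212779/1784295)
c = (0, -5/4, 81/20, 1)
Ac = (0, 0, -23/8, 365/168)
Σ b_i: 28077172/26764425·1 + (-1788269/8921475)·1 + 34415/1070577·1 + 212779/1784295·1 = 1 ✓
b·c: (-1788269/8921475)·(-5/4) + 34415/1070577·81/20 + 212779/1784295·1 = 1/2 ✓
b·c²: (-1788269/8921475)·25/16 + 34415/1070577·6561/400 + 212779/1784295·1 = 1/3 ✓
b·Ac: 34415/1070577·(-23/8) + 212779/1784295·365/168 = 1/6 ✓
b·c³: (-1788269/8921475)·(-125/64) + 34415/1070577·531441/8000 + 212779/1784295·1 = 83940317/31720800 ≠ 1/4 ⇒ order 3.
b·(c∘Ac): 34415/1070577·(-1863/160) + 212779/1784295·365/168 = -3947105/34258464 ≠ 1/8
b·Ac²: 34415/1070577·115/32 + 212779/1784295·68149/3360 = 40193857/15860400 ≠ 1/12
b·A²c: 212779/1784295·(-345/112) = -699131/1903248 ≠ 1/24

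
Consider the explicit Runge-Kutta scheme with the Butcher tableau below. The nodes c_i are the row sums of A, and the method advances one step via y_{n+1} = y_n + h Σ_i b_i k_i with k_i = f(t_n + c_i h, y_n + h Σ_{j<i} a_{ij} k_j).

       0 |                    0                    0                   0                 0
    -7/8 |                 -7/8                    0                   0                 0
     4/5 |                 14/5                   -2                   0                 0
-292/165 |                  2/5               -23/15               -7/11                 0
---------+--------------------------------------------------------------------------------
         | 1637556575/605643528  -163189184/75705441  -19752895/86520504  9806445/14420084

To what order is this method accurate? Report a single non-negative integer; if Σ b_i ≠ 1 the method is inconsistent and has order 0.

3

b = (1637556575/605643528, -163189184/75705441, -19752895/86520504, 9806445/14420084)
c = (0, -7/8, 4/5, -292/165)
Ac = (0, 0, 7/4, 1099/1320)
Σ b_i: 1637556575/605643528·1 + (-163189184/75705441)·1 + (-19752895/86520504)·1 + 9806445/14420084·1 = 1 ✓
b·c: (-163189184/75705441)·(-7/8) + (-19752895/86520504)·4/5 + 9806445/14420084·(-292/165) = 1/2 ✓
b·c²: (-163189184/75705441)·49/64 + (-19752895/86520504)·16/25 + 9806445/14420084·85264/27225 = 1/3 ✓
b·Ac: (-19752895/86520504)·7/4 + 9806445/14420084·1099/1320 = 1/6 ✓
b·c³: (-163189184/75705441)·(-343/512) + (-19752895/86520504)·64/125 + 9806445/14420084·(-24897088/4492125) = -58101545867/23793138600 ≠ 1/4 ⇒ order 3.
b·(c∘Ac): (-19752895/86520504)·7/5 + 9806445/14420084·(-80227/54450) = -40838339/30900180 ≠ 1/8
b·Ac²: (-19752895/86520504)·(-49/32) + 9806445/14420084·(-83489/52800) = -89701303/123600720 ≠ 1/12
b·A²c: 9806445/14420084·(-49/44) = -6240465/8240048 ≠ 1/24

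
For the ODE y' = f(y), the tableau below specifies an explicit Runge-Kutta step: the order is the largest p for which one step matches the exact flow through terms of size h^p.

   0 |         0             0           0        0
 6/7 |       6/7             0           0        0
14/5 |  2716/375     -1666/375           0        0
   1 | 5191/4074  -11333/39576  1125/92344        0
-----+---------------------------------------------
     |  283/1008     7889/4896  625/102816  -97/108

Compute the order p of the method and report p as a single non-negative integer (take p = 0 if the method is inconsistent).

b = (283/1008, 7889/4896, 625/102816, -97/108)
c = (0, 6/7, 14/5, 1)
Ac = (0, 0, -476/125, -41/194)
Σ b_i: 283/1008·1 + 7889/4896·1 + 625/102816·1 + (-97/108)·1 = 1 ✓
b·c: 7889/4896·6/7 + 625/102816·14/5 + (-97/108)·1 = 1/2 ✓
b·c²: 7889/4896·36/49 + 625/102816·196/25 + (-97/108)·1 = 1/3 ✓
b·Ac: 625/102816·(-476/125) + (-97/108)·(-41/194) = 1/6 ✓
b·c³: 7889/4896·216/343 + 625/102816·2744/125 + (-97/108)·1 = 1/4 ✓
b·(c∘Ac): 625/102816·(-6664/625) + (-97/108)·(-41/194) = 1/8 ✓
b·Ac²: 625/102816·(-408/125) + (-97/108)·(-78/679) = 1/12 ✓
b·A²c: (-97/108)·(-9/194) = 1/24 ✓; 4 stages ⇒ order 4.

4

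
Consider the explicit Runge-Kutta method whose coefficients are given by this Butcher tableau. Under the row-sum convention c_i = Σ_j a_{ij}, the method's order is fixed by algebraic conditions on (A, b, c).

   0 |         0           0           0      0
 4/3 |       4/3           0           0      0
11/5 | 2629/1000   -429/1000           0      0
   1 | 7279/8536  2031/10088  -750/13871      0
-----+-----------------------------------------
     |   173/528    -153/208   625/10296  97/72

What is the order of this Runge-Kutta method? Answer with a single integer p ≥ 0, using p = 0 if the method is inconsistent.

4

b = (173/528, -153/208, 625/10296, 97/72)
c = (0, 4/3, 11/5, 1)
Ac = (0, 0, -143/250, 29/194)
Σ b_i: 173/528·1 + (-153/208)·1 + 625/10296·1 + 97/72·1 = 1 ✓
b·c: (-153/208)·4/3 + 625/10296·11/5 + 97/72·1 = 1/2 ✓
b·c²: (-153/208)·16/9 + 625/10296·121/25 + 97/72·1 = 1/3 ✓
b·Ac: 625/10296·(-143/250) + 97/72·29/194 = 1/6 ✓
b·c³: (-153/208)·64/27 + 625/10296·1331/125 + 97/72·1 = 1/4 ✓
b·(c∘Ac): 625/10296·(-1573/1250) + 97/72·29/194 = 1/8 ✓
b·Ac²: 625/10296·(-286/375) + 97/72·28/291 = 1/12 ✓
b·A²c: 97/72·3/97 = 1/24 ✓; 4 stages ⇒ order 4.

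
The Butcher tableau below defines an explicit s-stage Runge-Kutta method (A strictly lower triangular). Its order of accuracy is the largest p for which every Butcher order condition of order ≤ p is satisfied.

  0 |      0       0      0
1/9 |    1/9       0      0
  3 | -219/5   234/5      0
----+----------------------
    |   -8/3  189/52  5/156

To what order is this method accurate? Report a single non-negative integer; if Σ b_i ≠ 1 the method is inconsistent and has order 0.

3

b = (-8/3, 189/52, 5/156)
c = (0, 1/9, 3)
Ac = (0, 0, 26/5)
Σ b_i: (-8/3)·1 + 189/52·1 + 5/156·1 = 1 ✓
b·c: 189/52·1/9 + 5/156·3 = 1/2 ✓
b·c²: 189/52·1/81 + 5/156·9 = 1/3 ✓
b·Ac: 5/156·26/5 = 1/6 ✓; 3 stages ⇒ order 3.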